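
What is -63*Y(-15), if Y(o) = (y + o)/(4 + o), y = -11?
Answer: -1638/11 ≈ -148.91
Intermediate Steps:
Y(o) = (-11 + o)/(4 + o)
-63*Y(-15) = -63*(-11 - 15)/(4 - 15) = -63*(-26)/(-11) = -(-63)*(-26)/11 = -63*26/11 = -1638/11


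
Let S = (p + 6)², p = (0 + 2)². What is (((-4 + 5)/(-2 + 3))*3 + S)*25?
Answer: 2575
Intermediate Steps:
p = 4 (p = 2² = 4)
S = 100 (S = (4 + 6)² = 10² = 100)
(((-4 + 5)/(-2 + 3))*3 + S)*25 = (((-4 + 5)/(-2 + 3))*3 + 100)*25 = ((1/1)*3 + 100)*25 = ((1*1)*3 + 100)*25 = (1*3 + 100)*25 = (3 + 100)*25 = 103*25 = 2575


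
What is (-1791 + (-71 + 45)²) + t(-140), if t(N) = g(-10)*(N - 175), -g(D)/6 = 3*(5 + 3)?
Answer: 44245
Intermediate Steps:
g(D) = -144 (g(D) = -18*(5 + 3) = -18*8 = -6*24 = -144)
t(N) = 25200 - 144*N (t(N) = -144*(N - 175) = -144*(-175 + N) = 25200 - 144*N)
(-1791 + (-71 + 45)²) + t(-140) = (-1791 + (-71 + 45)²) + (25200 - 144*(-140)) = (-1791 + (-26)²) + (25200 + 20160) = (-1791 + 676) + 45360 = -1115 + 45360 = 44245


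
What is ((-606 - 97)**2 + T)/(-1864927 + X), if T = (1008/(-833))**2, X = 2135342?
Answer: 1399702877/765869363 ≈ 1.8276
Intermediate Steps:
T = 20736/14161 (T = (1008*(-1/833))**2 = (-144/119)**2 = 20736/14161 ≈ 1.4643)
((-606 - 97)**2 + T)/(-1864927 + X) = ((-606 - 97)**2 + 20736/14161)/(-1864927 + 2135342) = ((-703)**2 + 20736/14161)/270415 = (494209 + 20736/14161)*(1/270415) = (6998514385/14161)*(1/270415) = 1399702877/765869363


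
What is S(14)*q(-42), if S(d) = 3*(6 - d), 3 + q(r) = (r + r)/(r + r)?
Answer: 48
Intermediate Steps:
q(r) = -2 (q(r) = -3 + (r + r)/(r + r) = -3 + (2*r)/((2*r)) = -3 + (2*r)*(1/(2*r)) = -3 + 1 = -2)
S(d) = 18 - 3*d
S(14)*q(-42) = (18 - 3*14)*(-2) = (18 - 42)*(-2) = -24*(-2) = 48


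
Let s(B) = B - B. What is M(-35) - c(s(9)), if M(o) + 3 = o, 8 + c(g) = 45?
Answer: -75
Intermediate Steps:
s(B) = 0
c(g) = 37 (c(g) = -8 + 45 = 37)
M(o) = -3 + o
M(-35) - c(s(9)) = (-3 - 35) - 1*37 = -38 - 37 = -75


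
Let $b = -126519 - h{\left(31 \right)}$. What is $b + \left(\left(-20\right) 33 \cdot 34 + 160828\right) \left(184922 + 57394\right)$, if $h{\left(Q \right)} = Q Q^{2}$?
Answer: $33533470298$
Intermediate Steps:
$h{\left(Q \right)} = Q^{3}$
$b = -156310$ ($b = -126519 - 31^{3} = -126519 - 29791 = -156310$)
$b + \left(\left(-20\right) 33 \cdot 34 + 160828\right) \left(184922 + 57394\right) = -156310 + \left(\left(-20\right) 33 \cdot 34 + 160828\right) \left(184922 + 57394\right) = -156310 + \left(\left(-660\right) 34 + 160828\right) 242316 = -156310 + \left(-22440 + 160828\right) 242316 = -156310 + 138388 \cdot 242316 = -156310 + 33533626608 = 33533470298$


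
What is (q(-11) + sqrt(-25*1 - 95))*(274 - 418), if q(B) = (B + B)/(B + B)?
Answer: -144 - 288*I*sqrt(30) ≈ -144.0 - 1577.4*I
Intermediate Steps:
q(B) = 1 (q(B) = (2*B)/((2*B)) = (2*B)*(1/(2*B)) = 1)
(q(-11) + sqrt(-25*1 - 95))*(274 - 418) = (1 + sqrt(-25*1 - 95))*(274 - 418) = (1 + sqrt(-25 - 95))*(-144) = (1 + sqrt(-120))*(-144) = (1 + 2*I*sqrt(30))*(-144) = -144 - 288*I*sqrt(30)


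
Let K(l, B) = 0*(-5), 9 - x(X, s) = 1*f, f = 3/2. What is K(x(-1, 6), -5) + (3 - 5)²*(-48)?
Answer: -192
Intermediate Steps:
f = 3/2 (f = 3*(½) = 3/2 ≈ 1.5000)
x(X, s) = 15/2 (x(X, s) = 9 - 3/2 = 15/2)
K(l, B) = 0
K(x(-1, 6), -5) + (3 - 5)²*(-48) = 0 + (3 - 5)²*(-48) = 0 + (-2)²*(-48) = 0 + 4*(-48) = 0 - 192 = -192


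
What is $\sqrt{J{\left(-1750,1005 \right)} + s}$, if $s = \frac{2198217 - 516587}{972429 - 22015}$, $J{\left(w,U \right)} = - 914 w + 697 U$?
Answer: $\frac{\sqrt{519386905788480970}}{475207} \approx 1516.6$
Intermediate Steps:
$s = \frac{840815}{475207}$ ($s = \frac{1681630}{972429 - 22015} = \frac{1681630}{950414} = 1681630 \cdot \frac{1}{950414} = \frac{840815}{475207} \approx 1.7694$)
$\sqrt{J{\left(-1750,1005 \right)} + s} = \sqrt{\left(\left(-914\right) \left(-1750\right) + 697 \cdot 1005\right) + \frac{840815}{475207}} = \sqrt{\left(1599500 + 700485\right) + \frac{840815}{475207}} = \sqrt{2299985 + \frac{840815}{475207}} = \sqrt{\frac{1092969812710}{475207}} = \frac{\sqrt{519386905788480970}}{475207}$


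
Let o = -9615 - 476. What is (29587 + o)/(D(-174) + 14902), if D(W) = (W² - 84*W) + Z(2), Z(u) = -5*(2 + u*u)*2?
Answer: 9748/29867 ≈ 0.32638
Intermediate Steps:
o = -10091
Z(u) = -20 - 10*u² (Z(u) = -5*(2 + u²)*2 = (-10 - 5*u²)*2 = -20 - 10*u²)
D(W) = -60 + W² - 84*W (D(W) = (W² - 84*W) + (-20 - 10*2²) = (W² - 84*W) + (-20 - 10*4) = (W² - 84*W) + (-20 - 40) = (W² - 84*W) - 60 = -60 + W² - 84*W)
(29587 + o)/(D(-174) + 14902) = (29587 - 10091)/((-60 + (-174)² - 84*(-174)) + 14902) = 19496/((-60 + 30276 + 14616) + 14902) = 19496/(44832 + 14902) = 19496/59734 = 19496*(1/59734) = 9748/29867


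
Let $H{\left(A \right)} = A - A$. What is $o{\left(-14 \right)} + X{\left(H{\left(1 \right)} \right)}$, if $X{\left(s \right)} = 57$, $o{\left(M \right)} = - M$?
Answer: $71$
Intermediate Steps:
$H{\left(A \right)} = 0$
$o{\left(-14 \right)} + X{\left(H{\left(1 \right)} \right)} = \left(-1\right) \left(-14\right) + 57 = 14 + 57 = 71$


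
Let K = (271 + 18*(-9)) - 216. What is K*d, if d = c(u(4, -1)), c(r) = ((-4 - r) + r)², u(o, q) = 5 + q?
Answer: -1712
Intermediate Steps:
K = -107 (K = (271 - 162) - 216 = 109 - 216 = -107)
c(r) = 16 (c(r) = (-4)² = 16)
d = 16
K*d = -107*16 = -1712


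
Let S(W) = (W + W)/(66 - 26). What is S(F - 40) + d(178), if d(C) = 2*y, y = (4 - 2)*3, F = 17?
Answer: 217/20 ≈ 10.850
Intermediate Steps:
y = 6 (y = 2*3 = 6)
S(W) = W/20 (S(W) = (2*W)/40 = (2*W)*(1/40) = W/20)
d(C) = 12 (d(C) = 2*6 = 12)
S(F - 40) + d(178) = (17 - 40)/20 + 12 = (1/20)*(-23) + 12 = -23/20 + 12 = 217/20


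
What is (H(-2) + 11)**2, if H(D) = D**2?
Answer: 225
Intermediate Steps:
(H(-2) + 11)**2 = ((-2)**2 + 11)**2 = (4 + 11)**2 = 15**2 = 225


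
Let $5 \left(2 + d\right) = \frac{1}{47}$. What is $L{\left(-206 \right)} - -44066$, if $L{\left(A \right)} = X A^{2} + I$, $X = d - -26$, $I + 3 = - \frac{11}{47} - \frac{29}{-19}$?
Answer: $\frac{4744995109}{4465} \approx 1.0627 \cdot 10^{6}$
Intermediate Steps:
$d = - \frac{469}{235}$ ($d = -2 + \frac{1}{5 \cdot 47} = -2 + \frac{1}{5} \cdot \frac{1}{47} = -2 + \frac{1}{235} = - \frac{469}{235} \approx -1.9957$)
$I = - \frac{1525}{893}$ ($I = -3 - \left(- \frac{29}{19} + \frac{11}{47}\right) = -3 - - \frac{1154}{893} = -3 + \left(- \frac{11}{47} + \frac{29}{19}\right) = -3 + \frac{1154}{893} = - \frac{1525}{893} \approx -1.7077$)
$X = \frac{5641}{235}$ ($X = - \frac{469}{235} - -26 = - \frac{469}{235} + 26 = \frac{5641}{235} \approx 24.004$)
$L{\left(A \right)} = - \frac{1525}{893} + \frac{5641 A^{2}}{235}$ ($L{\left(A \right)} = \frac{5641 A^{2}}{235} - \frac{1525}{893} = - \frac{1525}{893} + \frac{5641 A^{2}}{235}$)
$L{\left(-206 \right)} - -44066 = \left(- \frac{1525}{893} + \frac{5641 \left(-206\right)^{2}}{235}\right) - -44066 = \left(- \frac{1525}{893} + \frac{5641}{235} \cdot 42436\right) + 44066 = \left(- \frac{1525}{893} + \frac{239381476}{235}\right) + 44066 = \frac{4548240419}{4465} + 44066 = \frac{4744995109}{4465}$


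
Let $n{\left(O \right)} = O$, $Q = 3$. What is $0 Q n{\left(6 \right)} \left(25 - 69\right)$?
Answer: $0$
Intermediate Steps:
$0 Q n{\left(6 \right)} \left(25 - 69\right) = 0 \cdot 3 \cdot 6 \left(25 - 69\right) = 0 \cdot 6 \left(-44\right) = 0 \left(-44\right) = 0$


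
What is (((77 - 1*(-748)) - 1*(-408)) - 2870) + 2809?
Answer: 1172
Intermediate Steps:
(((77 - 1*(-748)) - 1*(-408)) - 2870) + 2809 = (((77 + 748) + 408) - 2870) + 2809 = ((825 + 408) - 2870) + 2809 = (1233 - 2870) + 2809 = -1637 + 2809 = 1172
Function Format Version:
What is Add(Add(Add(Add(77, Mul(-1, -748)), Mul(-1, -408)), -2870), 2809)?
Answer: 1172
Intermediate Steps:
Add(Add(Add(Add(77, Mul(-1, -748)), Mul(-1, -408)), -2870), 2809) = Add(Add(Add(Add(77, 748), 408), -2870), 2809) = Add(Add(Add(825, 408), -2870), 2809) = Add(Add(1233, -2870), 2809) = Add(-1637, 2809) = 1172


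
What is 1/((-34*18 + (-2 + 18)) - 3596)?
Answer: -1/4192 ≈ -0.00023855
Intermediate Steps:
1/((-34*18 + (-2 + 18)) - 3596) = 1/((-612 + 16) - 3596) = 1/(-596 - 3596) = 1/(-4192) = -1/4192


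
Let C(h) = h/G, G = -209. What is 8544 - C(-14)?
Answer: 1785682/209 ≈ 8543.9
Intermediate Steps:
C(h) = -h/209 (C(h) = h/(-209) = h*(-1/209) = -h/209)
8544 - C(-14) = 8544 - (-1)*(-14)/209 = 8544 - 1*14/209 = 8544 - 14/209 = 1785682/209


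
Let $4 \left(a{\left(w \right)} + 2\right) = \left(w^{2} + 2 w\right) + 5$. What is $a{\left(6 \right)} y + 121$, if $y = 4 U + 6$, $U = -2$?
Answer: $\frac{197}{2} \approx 98.5$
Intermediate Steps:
$a{\left(w \right)} = - \frac{3}{4} + \frac{w}{2} + \frac{w^{2}}{4}$ ($a{\left(w \right)} = -2 + \frac{\left(w^{2} + 2 w\right) + 5}{4} = -2 + \frac{5 + w^{2} + 2 w}{4} = -2 + \left(\frac{5}{4} + \frac{w}{2} + \frac{w^{2}}{4}\right) = - \frac{3}{4} + \frac{w}{2} + \frac{w^{2}}{4}$)
$y = -2$ ($y = 4 \left(-2\right) + 6 = -8 + 6 = -2$)
$a{\left(6 \right)} y + 121 = \left(- \frac{3}{4} + \frac{1}{2} \cdot 6 + \frac{6^{2}}{4}\right) \left(-2\right) + 121 = \left(- \frac{3}{4} + 3 + \frac{1}{4} \cdot 36\right) \left(-2\right) + 121 = \left(- \frac{3}{4} + 3 + 9\right) \left(-2\right) + 121 = \frac{45}{4} \left(-2\right) + 121 = - \frac{45}{2} + 121 = \frac{197}{2}$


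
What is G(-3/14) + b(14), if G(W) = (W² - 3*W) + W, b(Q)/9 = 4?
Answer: 7149/196 ≈ 36.474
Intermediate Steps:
b(Q) = 36 (b(Q) = 9*4 = 36)
G(W) = W² - 2*W
G(-3/14) + b(14) = (-3/14)*(-2 - 3/14) + 36 = (-3*1/14)*(-2 - 3*1/14) + 36 = -3*(-2 - 3/14)/14 + 36 = -3/14*(-31/14) + 36 = 93/196 + 36 = 7149/196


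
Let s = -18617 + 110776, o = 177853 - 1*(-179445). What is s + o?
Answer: 449457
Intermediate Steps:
o = 357298 (o = 177853 + 179445 = 357298)
s = 92159
s + o = 92159 + 357298 = 449457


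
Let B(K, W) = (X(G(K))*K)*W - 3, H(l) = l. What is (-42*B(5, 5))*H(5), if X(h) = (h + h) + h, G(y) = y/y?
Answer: -15120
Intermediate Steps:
G(y) = 1
X(h) = 3*h (X(h) = 2*h + h = 3*h)
B(K, W) = -3 + 3*K*W (B(K, W) = ((3*1)*K)*W - 3 = (3*K)*W - 3 = 3*K*W - 3 = -3 + 3*K*W)
(-42*B(5, 5))*H(5) = -42*(-3 + 3*5*5)*5 = -42*(-3 + 75)*5 = -42*72*5 = -3024*5 = -15120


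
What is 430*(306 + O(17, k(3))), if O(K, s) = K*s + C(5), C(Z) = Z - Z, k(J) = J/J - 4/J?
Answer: 387430/3 ≈ 1.2914e+5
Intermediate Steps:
k(J) = 1 - 4/J
C(Z) = 0
O(K, s) = K*s (O(K, s) = K*s + 0 = K*s)
430*(306 + O(17, k(3))) = 430*(306 + 17*((-4 + 3)/3)) = 430*(306 + 17*((1/3)*(-1))) = 430*(306 + 17*(-1/3)) = 430*(306 - 17/3) = 430*(901/3) = 387430/3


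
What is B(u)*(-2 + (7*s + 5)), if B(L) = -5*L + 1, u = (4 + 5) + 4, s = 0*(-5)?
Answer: -192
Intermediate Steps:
s = 0
u = 13 (u = 9 + 4 = 13)
B(L) = 1 - 5*L
B(u)*(-2 + (7*s + 5)) = (1 - 5*13)*(-2 + (7*0 + 5)) = (1 - 65)*(-2 + (0 + 5)) = -64*(-2 + 5) = -64*3 = -192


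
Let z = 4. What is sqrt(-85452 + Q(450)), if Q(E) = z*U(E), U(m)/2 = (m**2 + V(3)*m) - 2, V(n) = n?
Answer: 2*sqrt(386333) ≈ 1243.1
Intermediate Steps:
U(m) = -4 + 2*m**2 + 6*m (U(m) = 2*((m**2 + 3*m) - 2) = 2*(-2 + m**2 + 3*m) = -4 + 2*m**2 + 6*m)
Q(E) = -16 + 8*E**2 + 24*E (Q(E) = 4*(-4 + 2*E**2 + 6*E) = -16 + 8*E**2 + 24*E)
sqrt(-85452 + Q(450)) = sqrt(-85452 + (-16 + 8*450**2 + 24*450)) = sqrt(-85452 + (-16 + 8*202500 + 10800)) = sqrt(-85452 + (-16 + 1620000 + 10800)) = sqrt(-85452 + 1630784) = sqrt(1545332) = 2*sqrt(386333)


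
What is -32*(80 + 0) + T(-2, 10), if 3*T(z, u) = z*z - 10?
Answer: -2562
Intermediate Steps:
T(z, u) = -10/3 + z²/3 (T(z, u) = (z*z - 10)/3 = (z² - 10)/3 = (-10 + z²)/3 = -10/3 + z²/3)
-32*(80 + 0) + T(-2, 10) = -32*(80 + 0) + (-10/3 + (⅓)*(-2)²) = -32*80 + (-10/3 + (⅓)*4) = -2560 + (-10/3 + 4/3) = -2560 - 2 = -2562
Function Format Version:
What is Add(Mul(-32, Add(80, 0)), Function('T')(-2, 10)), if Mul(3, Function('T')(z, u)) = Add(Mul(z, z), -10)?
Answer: -2562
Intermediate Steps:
Function('T')(z, u) = Add(Rational(-10, 3), Mul(Rational(1, 3), Pow(z, 2))) (Function('T')(z, u) = Mul(Rational(1, 3), Add(Mul(z, z), -10)) = Mul(Rational(1, 3), Add(Pow(z, 2), -10)) = Mul(Rational(1, 3), Add(-10, Pow(z, 2))) = Add(Rational(-10, 3), Mul(Rational(1, 3), Pow(z, 2))))
Add(Mul(-32, Add(80, 0)), Function('T')(-2, 10)) = Add(Mul(-32, Add(80, 0)), Add(Rational(-10, 3), Mul(Rational(1, 3), Pow(-2, 2)))) = Add(Mul(-32, 80), Add(Rational(-10, 3), Mul(Rational(1, 3), 4))) = Add(-2560, Add(Rational(-10, 3), Rational(4, 3))) = Add(-2560, -2) = -2562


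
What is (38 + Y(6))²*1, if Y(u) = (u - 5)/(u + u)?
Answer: 208849/144 ≈ 1450.3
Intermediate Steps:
Y(u) = (-5 + u)/(2*u) (Y(u) = (-5 + u)/((2*u)) = (-5 + u)*(1/(2*u)) = (-5 + u)/(2*u))
(38 + Y(6))²*1 = (38 + (½)*(-5 + 6)/6)²*1 = (38 + (½)*(⅙)*1)²*1 = (38 + 1/12)²*1 = (457/12)²*1 = (208849/144)*1 = 208849/144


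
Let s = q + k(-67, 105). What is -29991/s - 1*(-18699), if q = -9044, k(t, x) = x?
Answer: 167180352/8939 ≈ 18702.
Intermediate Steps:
s = -8939 (s = -9044 + 105 = -8939)
-29991/s - 1*(-18699) = -29991/(-8939) - 1*(-18699) = -29991*(-1/8939) + 18699 = 29991/8939 + 18699 = 167180352/8939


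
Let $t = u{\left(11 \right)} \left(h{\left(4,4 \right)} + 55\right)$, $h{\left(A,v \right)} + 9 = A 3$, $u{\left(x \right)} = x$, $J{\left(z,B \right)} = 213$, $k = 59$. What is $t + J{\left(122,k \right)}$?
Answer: $851$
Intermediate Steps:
$h{\left(A,v \right)} = -9 + 3 A$ ($h{\left(A,v \right)} = -9 + A 3 = -9 + 3 A$)
$t = 638$ ($t = 11 \left(\left(-9 + 3 \cdot 4\right) + 55\right) = 11 \left(\left(-9 + 12\right) + 55\right) = 11 \left(3 + 55\right) = 11 \cdot 58 = 638$)
$t + J{\left(122,k \right)} = 638 + 213 = 851$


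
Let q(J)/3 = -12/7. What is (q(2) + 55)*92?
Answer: 32108/7 ≈ 4586.9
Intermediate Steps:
q(J) = -36/7 (q(J) = 3*(-12/7) = -36/7)
(q(2) + 55)*92 = (-36/7 + 55)*92 = (349/7)*92 = 32108/7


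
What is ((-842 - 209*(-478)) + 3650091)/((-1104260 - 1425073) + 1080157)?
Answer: -3749151/1449176 ≈ -2.5871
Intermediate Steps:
((-842 - 209*(-478)) + 3650091)/((-1104260 - 1425073) + 1080157) = ((-842 + 99902) + 3650091)/(-2529333 + 1080157) = (99060 + 3650091)/(-1449176) = 3749151*(-1/1449176) = -3749151/1449176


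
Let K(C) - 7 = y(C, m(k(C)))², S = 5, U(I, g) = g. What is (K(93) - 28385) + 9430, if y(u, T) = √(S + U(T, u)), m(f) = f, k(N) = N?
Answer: -18850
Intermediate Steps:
y(u, T) = √(5 + u)
K(C) = 12 + C (K(C) = 7 + (√(5 + C))² = 7 + (5 + C) = 12 + C)
(K(93) - 28385) + 9430 = ((12 + 93) - 28385) + 9430 = (105 - 28385) + 9430 = -28280 + 9430 = -18850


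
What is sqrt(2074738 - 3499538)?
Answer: 20*I*sqrt(3562) ≈ 1193.7*I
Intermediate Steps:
sqrt(2074738 - 3499538) = sqrt(-1424800) = 20*I*sqrt(3562)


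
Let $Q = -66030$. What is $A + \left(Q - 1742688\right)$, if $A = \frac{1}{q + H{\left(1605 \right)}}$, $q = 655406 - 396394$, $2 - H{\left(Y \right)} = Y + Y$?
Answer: $- \frac{462677299271}{255804} \approx -1.8087 \cdot 10^{6}$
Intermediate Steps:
$H{\left(Y \right)} = 2 - 2 Y$ ($H{\left(Y \right)} = 2 - \left(Y + Y\right) = 2 - 2 Y$)
$q = 259012$ ($q = 655406 - 396394 = 259012$)
$A = \frac{1}{255804}$ ($A = \frac{1}{259012 + \left(2 - 3210\right)} = \frac{1}{259012 - 3208} = \frac{1}{255804} \approx 3.9092 \cdot 10^{-6}$)
$A + \left(Q - 1742688\right) = \frac{1}{255804} - 1808718 = - \frac{462677299271}{255804}$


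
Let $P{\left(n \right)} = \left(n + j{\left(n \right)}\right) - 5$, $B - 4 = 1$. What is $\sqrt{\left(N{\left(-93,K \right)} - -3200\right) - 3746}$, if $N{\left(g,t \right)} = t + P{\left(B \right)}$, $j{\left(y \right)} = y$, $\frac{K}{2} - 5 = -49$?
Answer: $i \sqrt{629} \approx 25.08 i$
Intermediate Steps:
$B = 5$ ($B = 4 + 1 = 5$)
$K = -88$ ($K = 10 + 2 \left(-49\right) = 10 - 98 = -88$)
$P{\left(n \right)} = -5 + 2 n$ ($P{\left(n \right)} = \left(n + n\right) - 5 = 2 n - 5 = -5 + 2 n$)
$N{\left(g,t \right)} = 5 + t$ ($N{\left(g,t \right)} = t + \left(-5 + 2 \cdot 5\right) = t + \left(-5 + 10\right) = t + 5 = 5 + t$)
$\sqrt{\left(N{\left(-93,K \right)} - -3200\right) - 3746} = \sqrt{\left(\left(5 - 88\right) - -3200\right) - 3746} = \sqrt{\left(-83 + 3200\right) - 3746} = \sqrt{3117 - 3746} = \sqrt{-629} = i \sqrt{629}$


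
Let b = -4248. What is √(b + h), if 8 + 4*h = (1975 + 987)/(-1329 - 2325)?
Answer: 31*I*√6561163/1218 ≈ 65.194*I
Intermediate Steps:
h = -16097/7308 (h = -2 + ((1975 + 987)/(-1329 - 2325))/4 = -2 + (2962/(-3654))/4 = -2 + (2962*(-1/3654))/4 = -2 + (¼)*(-1481/1827) = -2 - 1481/7308 = -16097/7308 ≈ -2.2027)
√(b + h) = √(-4248 - 16097/7308) = √(-31060481/7308) = 31*I*√6561163/1218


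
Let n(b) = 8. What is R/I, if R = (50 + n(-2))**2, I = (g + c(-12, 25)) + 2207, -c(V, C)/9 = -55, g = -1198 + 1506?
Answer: 1682/1505 ≈ 1.1176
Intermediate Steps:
g = 308
c(V, C) = 495 (c(V, C) = -9*(-55) = 495)
I = 3010 (I = (308 + 495) + 2207 = 803 + 2207 = 3010)
R = 3364 (R = (50 + 8)**2 = 58**2 = 3364)
R/I = 3364/3010 = 3364*(1/3010) = 1682/1505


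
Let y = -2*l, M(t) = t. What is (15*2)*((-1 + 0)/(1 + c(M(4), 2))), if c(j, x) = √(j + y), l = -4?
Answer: 30/11 - 60*√3/11 ≈ -6.7203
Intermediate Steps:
y = 8 (y = -2*(-4) = 8)
c(j, x) = √(8 + j) (c(j, x) = √(j + 8) = √(8 + j))
(15*2)*((-1 + 0)/(1 + c(M(4), 2))) = (15*2)*((-1 + 0)/(1 + √(8 + 4))) = 30*(-1/(1 + √12)) = 30*(-1/(1 + 2*√3)) = -30/(1 + 2*√3)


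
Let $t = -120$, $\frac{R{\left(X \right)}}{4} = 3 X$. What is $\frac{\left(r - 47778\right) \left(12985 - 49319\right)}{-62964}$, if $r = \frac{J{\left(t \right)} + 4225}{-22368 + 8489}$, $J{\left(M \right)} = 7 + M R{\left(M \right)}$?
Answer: $- \frac{6024975585149}{218469339} \approx -27578.0$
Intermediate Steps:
$R{\left(X \right)} = 12 X$ ($R{\left(X \right)} = 4 \cdot 3 X = 12 X$)
$J{\left(M \right)} = 7 + 12 M^{2}$ ($J{\left(M \right)} = 7 + M 12 M = 7 + 12 M^{2}$)
$r = - \frac{177032}{13879}$ ($r = \frac{\left(7 + 12 \left(-120\right)^{2}\right) + 4225}{-22368 + 8489} = \frac{\left(7 + 12 \cdot 14400\right) + 4225}{-13879} = \left(\left(7 + 172800\right) + 4225\right) \left(- \frac{1}{13879}\right) = \left(172807 + 4225\right) \left(- \frac{1}{13879}\right) = 177032 \left(- \frac{1}{13879}\right) = - \frac{177032}{13879} \approx -12.755$)
$\frac{\left(r - 47778\right) \left(12985 - 49319\right)}{-62964} = \frac{\left(- \frac{177032}{13879} - 47778\right) \left(12985 - 49319\right)}{-62964} = \left(- \frac{663287894}{13879}\right) \left(-36334\right) \left(- \frac{1}{62964}\right) = \frac{24099902340596}{13879} \left(- \frac{1}{62964}\right) = - \frac{6024975585149}{218469339}$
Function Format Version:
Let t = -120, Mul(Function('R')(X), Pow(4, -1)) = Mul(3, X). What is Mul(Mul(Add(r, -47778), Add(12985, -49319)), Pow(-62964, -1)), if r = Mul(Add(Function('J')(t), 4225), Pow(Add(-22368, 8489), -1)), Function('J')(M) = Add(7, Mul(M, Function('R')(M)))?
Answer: Rational(-6024975585149, 218469339) ≈ -27578.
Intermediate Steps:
Function('R')(X) = Mul(12, X) (Function('R')(X) = Mul(4, Mul(3, X)) = Mul(12, X))
Function('J')(M) = Add(7, Mul(12, Pow(M, 2))) (Function('J')(M) = Add(7, Mul(M, Mul(12, M))) = Add(7, Mul(12, Pow(M, 2))))
r = Rational(-177032, 13879) (r = Mul(Add(Add(7, Mul(12, Pow(-120, 2))), 4225), Pow(Add(-22368, 8489), -1)) = Mul(Add(Add(7, Mul(12, 14400)), 4225), Pow(-13879, -1)) = Mul(Add(Add(7, 172800), 4225), Rational(-1, 13879)) = Mul(Add(172807, 4225), Rational(-1, 13879)) = Mul(177032, Rational(-1, 13879)) = Rational(-177032, 13879) ≈ -12.755)
Mul(Mul(Add(r, -47778), Add(12985, -49319)), Pow(-62964, -1)) = Mul(Mul(Add(Rational(-177032, 13879), -47778), Add(12985, -49319)), Pow(-62964, -1)) = Mul(Mul(Rational(-663287894, 13879), -36334), Rational(-1, 62964)) = Mul(Rational(24099902340596, 13879), Rational(-1, 62964)) = Rational(-6024975585149, 218469339)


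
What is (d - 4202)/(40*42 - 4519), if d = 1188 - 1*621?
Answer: 3635/2839 ≈ 1.2804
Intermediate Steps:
d = 567 (d = 1188 - 621 = 567)
(d - 4202)/(40*42 - 4519) = (567 - 4202)/(40*42 - 4519) = -3635/(1680 - 4519) = -3635/(-2839) = -3635*(-1/2839) = 3635/2839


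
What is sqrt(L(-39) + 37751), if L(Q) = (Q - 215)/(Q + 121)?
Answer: 4*sqrt(3965889)/41 ≈ 194.29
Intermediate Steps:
L(Q) = (-215 + Q)/(121 + Q)
sqrt(L(-39) + 37751) = sqrt((-215 - 39)/(121 - 39) + 37751) = sqrt(-254/82 + 37751) = sqrt((1/82)*(-254) + 37751) = sqrt(-127/41 + 37751) = sqrt(1547664/41) = 4*sqrt(3965889)/41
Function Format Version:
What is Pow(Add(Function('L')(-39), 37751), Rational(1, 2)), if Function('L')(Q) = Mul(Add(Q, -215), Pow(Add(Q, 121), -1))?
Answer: Mul(Rational(4, 41), Pow(3965889, Rational(1, 2))) ≈ 194.29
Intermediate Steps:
Function('L')(Q) = Mul(Pow(Add(121, Q), -1), Add(-215, Q)) (Function('L')(Q) = Mul(Add(-215, Q), Pow(Add(121, Q), -1)) = Mul(Pow(Add(121, Q), -1), Add(-215, Q)))
Pow(Add(Function('L')(-39), 37751), Rational(1, 2)) = Pow(Add(Mul(Pow(Add(121, -39), -1), Add(-215, -39)), 37751), Rational(1, 2)) = Pow(Add(Mul(Pow(82, -1), -254), 37751), Rational(1, 2)) = Pow(Add(Mul(Rational(1, 82), -254), 37751), Rational(1, 2)) = Pow(Add(Rational(-127, 41), 37751), Rational(1, 2)) = Pow(Rational(1547664, 41), Rational(1, 2)) = Mul(Rational(4, 41), Pow(3965889, Rational(1, 2)))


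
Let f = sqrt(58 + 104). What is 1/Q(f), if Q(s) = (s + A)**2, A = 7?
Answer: 211/12769 - 126*sqrt(2)/12769 ≈ 0.0025694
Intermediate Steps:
f = 9*sqrt(2) (f = sqrt(162) = 9*sqrt(2) ≈ 12.728)
Q(s) = (7 + s)**2 (Q(s) = (s + 7)**2 = (7 + s)**2)
1/Q(f) = 1/((7 + 9*sqrt(2))**2) = (7 + 9*sqrt(2))**(-2)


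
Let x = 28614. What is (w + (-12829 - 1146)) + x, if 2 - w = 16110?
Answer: -1469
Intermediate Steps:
w = -16108 (w = 2 - 1*16110 = 2 - 16110 = -16108)
(w + (-12829 - 1146)) + x = (-16108 + (-12829 - 1146)) + 28614 = (-16108 - 13975) + 28614 = -30083 + 28614 = -1469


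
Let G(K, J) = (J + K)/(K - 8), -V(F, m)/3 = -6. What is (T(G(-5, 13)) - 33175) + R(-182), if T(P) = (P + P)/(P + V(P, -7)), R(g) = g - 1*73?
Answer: -3777598/113 ≈ -33430.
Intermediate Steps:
R(g) = -73 + g (R(g) = g - 73 = -73 + g)
V(F, m) = 18 (V(F, m) = -3*(-6) = 18)
G(K, J) = (J + K)/(-8 + K)
T(P) = 2*P/(18 + P) (T(P) = (P + P)/(P + 18) = (2*P)/(18 + P) = 2*P/(18 + P))
(T(G(-5, 13)) - 33175) + R(-182) = (2*((13 - 5)/(-8 - 5))/(18 + (13 - 5)/(-8 - 5)) - 33175) + (-73 - 182) = (2*(8/(-13))/(18 + 8/(-13)) - 33175) - 255 = (2*(-1/13*8)/(18 - 1/13*8) - 33175) - 255 = (2*(-8/13)/(18 - 8/13) - 33175) - 255 = (2*(-8/13)/(226/13) - 33175) - 255 = (2*(-8/13)*(13/226) - 33175) - 255 = (-8/113 - 33175) - 255 = -3748783/113 - 255 = -3777598/113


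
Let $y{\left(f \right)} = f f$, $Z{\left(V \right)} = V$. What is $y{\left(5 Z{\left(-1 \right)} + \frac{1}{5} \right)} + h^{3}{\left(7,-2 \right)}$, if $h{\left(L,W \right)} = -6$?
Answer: $- \frac{4824}{25} \approx -192.96$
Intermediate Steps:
$y{\left(f \right)} = f^{2}$
$y{\left(5 Z{\left(-1 \right)} + \frac{1}{5} \right)} + h^{3}{\left(7,-2 \right)} = \left(5 \left(-1\right) + \frac{1}{5}\right)^{2} + \left(-6\right)^{3} = \left(-5 + \frac{1}{5}\right)^{2} - 216 = \left(- \frac{24}{5}\right)^{2} - 216 = \frac{576}{25} - 216 = - \frac{4824}{25}$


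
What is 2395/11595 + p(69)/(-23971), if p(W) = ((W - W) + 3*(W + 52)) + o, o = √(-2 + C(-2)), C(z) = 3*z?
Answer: 10640312/55588749 - 2*I*√2/23971 ≈ 0.19141 - 0.00011799*I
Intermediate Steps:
o = 2*I*√2 (o = √(-2 + 3*(-2)) = √(-2 - 6) = √(-8) = 2*I*√2 ≈ 2.8284*I)
p(W) = 156 + 3*W + 2*I*√2 (p(W) = ((W - W) + 3*(W + 52)) + 2*I*√2 = (0 + 3*(52 + W)) + 2*I*√2 = (0 + (156 + 3*W)) + 2*I*√2 = (156 + 3*W) + 2*I*√2 = 156 + 3*W + 2*I*√2)
2395/11595 + p(69)/(-23971) = 2395/11595 + (156 + 3*69 + 2*I*√2)/(-23971) = 2395*(1/11595) + (156 + 207 + 2*I*√2)*(-1/23971) = 479/2319 + (363 + 2*I*√2)*(-1/23971) = 479/2319 + (-363/23971 - 2*I*√2/23971) = 10640312/55588749 - 2*I*√2/23971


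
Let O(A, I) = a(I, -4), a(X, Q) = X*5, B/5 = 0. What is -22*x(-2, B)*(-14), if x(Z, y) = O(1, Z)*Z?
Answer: 6160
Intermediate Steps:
B = 0 (B = 5*0 = 0)
a(X, Q) = 5*X
O(A, I) = 5*I
x(Z, y) = 5*Z**2 (x(Z, y) = (5*Z)*Z = 5*Z**2)
-22*x(-2, B)*(-14) = -110*(-2)**2*(-14) = -110*4*(-14) = -22*20*(-14) = -440*(-14) = 6160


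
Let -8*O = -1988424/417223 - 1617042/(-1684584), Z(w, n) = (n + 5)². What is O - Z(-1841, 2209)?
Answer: -4593617615087252021/937129586976 ≈ -4.9018e+6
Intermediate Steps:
Z(w, n) = (5 + n)²
O = 445833356875/937129586976 (O = -(-1988424/417223 - 1617042/(-1684584))/8 = -(-1988424*1/417223 - 1617042*(-1/1684584))/8 = -(-1988424/417223 + 269507/280764)/8 = -⅛*(-445833356875/117141198372) = 445833356875/937129586976 ≈ 0.47574)
O - Z(-1841, 2209) = 445833356875/937129586976 - (5 + 2209)² = 445833356875/937129586976 - 1*2214² = 445833356875/937129586976 - 1*4901796 = 445833356875/937129586976 - 4901796 = -4593617615087252021/937129586976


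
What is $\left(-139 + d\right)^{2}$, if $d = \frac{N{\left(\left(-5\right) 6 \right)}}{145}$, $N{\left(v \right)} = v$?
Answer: $\frac{16297369}{841} \approx 19379.0$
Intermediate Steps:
$d = - \frac{6}{29}$ ($d = \frac{\left(-5\right) 6}{145} = \left(-30\right) \frac{1}{145} = - \frac{6}{29} \approx -0.2069$)
$\left(-139 + d\right)^{2} = \left(-139 - \frac{6}{29}\right)^{2} = \left(- \frac{4037}{29}\right)^{2} = \frac{16297369}{841}$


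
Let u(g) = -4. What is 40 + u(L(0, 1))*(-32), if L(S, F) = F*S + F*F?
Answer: 168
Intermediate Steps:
L(S, F) = F² + F*S (L(S, F) = F*S + F² = F² + F*S)
40 + u(L(0, 1))*(-32) = 40 - 4*(-32) = 40 + 128 = 168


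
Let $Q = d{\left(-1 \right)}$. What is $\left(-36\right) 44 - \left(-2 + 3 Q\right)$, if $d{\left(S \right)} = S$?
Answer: $-1579$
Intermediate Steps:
$Q = -1$
$\left(-36\right) 44 - \left(-2 + 3 Q\right) = \left(-36\right) 44 + \left(\left(-2 + 4 \cdot 1\right) - -3\right) = -1584 + \left(\left(-2 + 4\right) + 3\right) = -1584 + \left(2 + 3\right) = -1584 + 5 = -1579$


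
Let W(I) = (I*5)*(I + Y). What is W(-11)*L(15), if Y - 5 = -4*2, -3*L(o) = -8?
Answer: 6160/3 ≈ 2053.3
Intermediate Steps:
L(o) = 8/3 (L(o) = -⅓*(-8) = 8/3)
Y = -3 (Y = 5 - 4*2 = 5 - 8 = -3)
W(I) = 5*I*(-3 + I) (W(I) = (I*5)*(I - 3) = (5*I)*(-3 + I) = 5*I*(-3 + I))
W(-11)*L(15) = (5*(-11)*(-3 - 11))*(8/3) = (5*(-11)*(-14))*(8/3) = 770*(8/3) = 6160/3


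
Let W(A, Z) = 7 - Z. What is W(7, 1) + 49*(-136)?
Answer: -6658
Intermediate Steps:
W(7, 1) + 49*(-136) = (7 - 1*1) + 49*(-136) = (7 - 1) - 6664 = 6 - 6664 = -6658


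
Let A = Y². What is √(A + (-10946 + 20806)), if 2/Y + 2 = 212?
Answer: √108706501/105 ≈ 99.297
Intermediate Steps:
Y = 1/105 (Y = 2/(-2 + 212) = 2/210 = 2*(1/210) = 1/105 ≈ 0.0095238)
A = 1/11025 (A = (1/105)² = 1/11025 ≈ 9.0703e-5)
√(A + (-10946 + 20806)) = √(1/11025 + (-10946 + 20806)) = √(1/11025 + 9860) = √(108706501/11025) = √108706501/105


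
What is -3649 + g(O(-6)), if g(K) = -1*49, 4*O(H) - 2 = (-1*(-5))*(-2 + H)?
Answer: -3698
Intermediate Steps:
O(H) = -2 + 5*H/4 (O(H) = 1/2 + ((-1*(-5))*(-2 + H))/4 = 1/2 + (5*(-2 + H))/4 = 1/2 + (-10 + 5*H)/4 = 1/2 + (-5/2 + 5*H/4) = -2 + 5*H/4)
g(K) = -49
-3649 + g(O(-6)) = -3649 - 49 = -3698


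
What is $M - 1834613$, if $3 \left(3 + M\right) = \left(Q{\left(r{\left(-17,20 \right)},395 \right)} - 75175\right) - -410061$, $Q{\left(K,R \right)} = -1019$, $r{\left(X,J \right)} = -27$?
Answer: $-1723327$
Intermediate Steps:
$M = 111286$ ($M = -3 + \frac{\left(-1019 - 75175\right) - -410061}{3} = -3 + \frac{\left(-1019 - 75175\right) + 410061}{3} = -3 + \frac{-76194 + 410061}{3} = -3 + \frac{1}{3} \cdot 333867 = -3 + 111289 = 111286$)
$M - 1834613 = 111286 - 1834613 = -1723327$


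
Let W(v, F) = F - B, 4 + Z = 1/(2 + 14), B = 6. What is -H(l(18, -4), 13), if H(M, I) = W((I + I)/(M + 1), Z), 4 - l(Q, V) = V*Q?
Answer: 159/16 ≈ 9.9375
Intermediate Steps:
Z = -63/16 (Z = -4 + 1/(2 + 14) = -4 + 1/16 = -63/16 ≈ -3.9375)
l(Q, V) = 4 - Q*V (l(Q, V) = 4 - V*Q = 4 - Q*V)
W(v, F) = -6 + F (W(v, F) = F - 1*6 = F - 6 = -6 + F)
H(M, I) = -159/16 (H(M, I) = -6 - 63/16 = -159/16)
-H(l(18, -4), 13) = -1*(-159/16) = 159/16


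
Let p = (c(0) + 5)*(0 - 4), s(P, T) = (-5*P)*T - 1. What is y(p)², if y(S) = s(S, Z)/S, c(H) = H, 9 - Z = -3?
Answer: 1437601/400 ≈ 3594.0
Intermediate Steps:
Z = 12 (Z = 9 - 1*(-3) = 9 + 3 = 12)
s(P, T) = -1 - 5*P*T (s(P, T) = -5*P*T - 1 = -1 - 5*P*T)
p = -20 (p = (0 + 5)*(0 - 4) = 5*(-4) = -20)
y(S) = (-1 - 60*S)/S (y(S) = (-1 - 5*S*12)/S = (-1 - 60*S)/S)
y(p)² = (-60 - 1/(-20))² = (-60 - 1*(-1/20))² = (-60 + 1/20)² = (-1199/20)² = 1437601/400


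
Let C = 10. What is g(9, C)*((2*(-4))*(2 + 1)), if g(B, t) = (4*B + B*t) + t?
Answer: -3264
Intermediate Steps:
g(B, t) = t + 4*B + B*t
g(9, C)*((2*(-4))*(2 + 1)) = (10 + 4*9 + 9*10)*((2*(-4))*(2 + 1)) = (10 + 36 + 90)*(-8*3) = 136*(-24) = -3264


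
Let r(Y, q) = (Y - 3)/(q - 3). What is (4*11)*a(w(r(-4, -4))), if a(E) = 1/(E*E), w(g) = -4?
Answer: 11/4 ≈ 2.7500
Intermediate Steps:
r(Y, q) = (-3 + Y)/(-3 + q)
a(E) = E⁻²
(4*11)*a(w(r(-4, -4))) = (4*11)/(-4)² = 44*(1/16) = 11/4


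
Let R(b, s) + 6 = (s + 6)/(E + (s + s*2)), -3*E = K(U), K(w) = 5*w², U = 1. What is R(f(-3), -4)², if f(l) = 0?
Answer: 63504/1681 ≈ 37.778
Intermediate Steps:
E = -5/3 (E = -5*1²/3 = -5/3 ≈ -1.6667)
R(b, s) = -6 + (6 + s)/(-5/3 + 3*s) (R(b, s) = -6 + (s + 6)/(-5/3 + (s + s*2)) = -6 + (6 + s)/(-5/3 + (s + 2*s)) = -6 + (6 + s)/(-5/3 + 3*s))
R(f(-3), -4)² = (3*(16 - 17*(-4))/(-5 + 9*(-4)))² = (3*(16 + 68)/(-5 - 36))² = (3*84/(-41))² = (3*(-1/41)*84)² = (-252/41)² = 63504/1681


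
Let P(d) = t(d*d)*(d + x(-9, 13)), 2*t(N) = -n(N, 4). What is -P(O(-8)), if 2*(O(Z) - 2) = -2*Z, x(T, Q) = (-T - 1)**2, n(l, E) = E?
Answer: 148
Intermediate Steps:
x(T, Q) = (-1 - T)**2
t(N) = -2 (t(N) = (-1*4)/2 = (1/2)*(-4) = -2)
O(Z) = 2 - Z (O(Z) = 2 + (-2*Z)/2 = 2 - Z)
P(d) = -128 - 2*d (P(d) = -2*(d + (1 - 9)**2) = -2*(d + (-8)**2) = -2*(d + 64) = -2*(64 + d) = -128 - 2*d)
-P(O(-8)) = -(-128 - 2*(2 - 1*(-8))) = -(-128 - 2*(2 + 8)) = -(-128 - 2*10) = -(-128 - 20) = -1*(-148) = 148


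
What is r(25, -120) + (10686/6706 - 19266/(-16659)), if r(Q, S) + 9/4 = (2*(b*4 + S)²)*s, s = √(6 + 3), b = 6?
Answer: 4118308361155/74476836 ≈ 55297.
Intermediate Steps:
s = 3 (s = √9 = 3)
r(Q, S) = -9/4 + 6*(24 + S)² (r(Q, S) = -9/4 + (2*(6*4 + S)²)*3 = -9/4 + (2*(24 + S)²)*3 = -9/4 + 6*(24 + S)²)
r(25, -120) + (10686/6706 - 19266/(-16659)) = (-9/4 + 6*(24 - 120)²) + (10686/6706 - 19266/(-16659)) = (-9/4 + 6*(-96)²) + (10686*(1/6706) - 19266*(-1/16659)) = (-9/4 + 6*9216) + (5343/3353 + 6422/5553) = (-9/4 + 55296) + 51202645/18619209 = 221175/4 + 51202645/18619209 = 4118308361155/74476836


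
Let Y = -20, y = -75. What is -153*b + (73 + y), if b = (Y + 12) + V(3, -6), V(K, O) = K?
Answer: 763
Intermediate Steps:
b = -5 (b = (-20 + 12) + 3 = -8 + 3 = -5)
-153*b + (73 + y) = -153*(-5) + (73 - 75) = 765 - 2 = 763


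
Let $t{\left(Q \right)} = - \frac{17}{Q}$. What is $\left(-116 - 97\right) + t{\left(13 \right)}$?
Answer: $- \frac{2786}{13} \approx -214.31$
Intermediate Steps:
$\left(-116 - 97\right) + t{\left(13 \right)} = \left(-116 - 97\right) - \frac{17}{13} = -213 - \frac{17}{13} = - \frac{2786}{13}$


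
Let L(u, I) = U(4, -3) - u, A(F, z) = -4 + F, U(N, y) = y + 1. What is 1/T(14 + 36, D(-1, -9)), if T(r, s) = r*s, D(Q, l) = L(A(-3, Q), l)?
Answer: 1/250 ≈ 0.0040000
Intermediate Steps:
U(N, y) = 1 + y
L(u, I) = -2 - u (L(u, I) = (1 - 3) - u = -2 - u)
D(Q, l) = 5 (D(Q, l) = -2 - (-4 - 3) = -2 - 1*(-7) = -2 + 7 = 5)
1/T(14 + 36, D(-1, -9)) = 1/((14 + 36)*5) = 1/(50*5) = 1/250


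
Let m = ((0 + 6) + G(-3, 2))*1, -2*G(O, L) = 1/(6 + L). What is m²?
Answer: 9025/256 ≈ 35.254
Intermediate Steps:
G(O, L) = -1/(2*(6 + L))
m = 95/16 (m = ((0 + 6) - 1/(12 + 2*2))*1 = (6 - 1/(12 + 4))*1 = (6 - 1/16)*1 = (95/16)*1 = 95/16 ≈ 5.9375)
m² = (95/16)² = 9025/256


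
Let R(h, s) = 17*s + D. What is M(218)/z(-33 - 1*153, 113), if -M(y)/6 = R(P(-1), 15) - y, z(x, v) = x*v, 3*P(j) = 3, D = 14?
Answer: 51/3503 ≈ 0.014559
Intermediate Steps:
P(j) = 1 (P(j) = (1/3)*3 = 1)
R(h, s) = 14 + 17*s (R(h, s) = 17*s + 14 = 14 + 17*s)
z(x, v) = v*x
M(y) = -1614 + 6*y (M(y) = -6*((14 + 17*15) - y) = -6*((14 + 255) - y) = -6*(269 - y) = -1614 + 6*y)
M(218)/z(-33 - 1*153, 113) = (-1614 + 6*218)/((113*(-33 - 1*153))) = (-1614 + 1308)/((113*(-33 - 153))) = -306/(113*(-186)) = -306/(-21018) = -306*(-1/21018) = 51/3503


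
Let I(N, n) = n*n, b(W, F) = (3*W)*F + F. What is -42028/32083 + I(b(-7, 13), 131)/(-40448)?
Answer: -2250524907/1297693184 ≈ -1.7343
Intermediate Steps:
b(W, F) = F + 3*F*W (b(W, F) = 3*F*W + F = F + 3*F*W)
I(N, n) = n**2
-42028/32083 + I(b(-7, 13), 131)/(-40448) = -42028/32083 + 131**2/(-40448) = -42028*1/32083 + 17161*(-1/40448) = -42028/32083 - 17161/40448 = -2250524907/1297693184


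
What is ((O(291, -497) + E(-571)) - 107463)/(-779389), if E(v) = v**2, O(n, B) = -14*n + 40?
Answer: -214544/779389 ≈ -0.27527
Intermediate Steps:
O(n, B) = 40 - 14*n
((O(291, -497) + E(-571)) - 107463)/(-779389) = (((40 - 14*291) + (-571)**2) - 107463)/(-779389) = (((40 - 4074) + 326041) - 107463)*(-1/779389) = ((-4034 + 326041) - 107463)*(-1/779389) = (322007 - 107463)*(-1/779389) = 214544*(-1/779389) = -214544/779389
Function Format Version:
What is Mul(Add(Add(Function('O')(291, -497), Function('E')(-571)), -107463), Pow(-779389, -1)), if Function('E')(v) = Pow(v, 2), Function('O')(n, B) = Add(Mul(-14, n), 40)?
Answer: Rational(-214544, 779389) ≈ -0.27527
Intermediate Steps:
Function('O')(n, B) = Add(40, Mul(-14, n))
Mul(Add(Add(Function('O')(291, -497), Function('E')(-571)), -107463), Pow(-779389, -1)) = Mul(Add(Add(Add(40, Mul(-14, 291)), Pow(-571, 2)), -107463), Pow(-779389, -1)) = Mul(Add(Add(Add(40, -4074), 326041), -107463), Rational(-1, 779389)) = Mul(Add(Add(-4034, 326041), -107463), Rational(-1, 779389)) = Mul(Add(322007, -107463), Rational(-1, 779389)) = Mul(214544, Rational(-1, 779389)) = Rational(-214544, 779389)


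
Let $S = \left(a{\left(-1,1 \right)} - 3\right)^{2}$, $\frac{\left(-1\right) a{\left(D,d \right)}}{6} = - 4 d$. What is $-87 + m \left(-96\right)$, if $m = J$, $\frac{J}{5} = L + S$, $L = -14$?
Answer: $-205047$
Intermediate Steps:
$a{\left(D,d \right)} = 24 d$ ($a{\left(D,d \right)} = - 6 \left(- 4 d\right) = 24 d$)
$S = 441$ ($S = \left(24 \cdot 1 - 3\right)^{2} = \left(24 - 3\right)^{2} = 21^{2} = 441$)
$J = 2135$ ($J = 5 \left(-14 + 441\right) = 5 \cdot 427 = 2135$)
$m = 2135$
$-87 + m \left(-96\right) = -87 + 2135 \left(-96\right) = -87 - 204960 = -205047$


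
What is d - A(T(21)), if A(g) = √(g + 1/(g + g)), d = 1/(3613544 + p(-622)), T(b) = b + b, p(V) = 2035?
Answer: 1/3615579 - √74109/42 ≈ -6.4817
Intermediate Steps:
T(b) = 2*b
d = 1/3615579 (d = 1/(3613544 + 2035) = 1/3615579 ≈ 2.7658e-7)
A(g) = √(g + 1/(2*g))
d - A(T(21)) = 1/3615579 - √(2/((2*21)) + 4*(2*21))/2 = 1/3615579 - √(2/42 + 4*42)/2 = 1/3615579 - √(2*(1/42) + 168)/2 = 1/3615579 - √(1/21 + 168)/2 = 1/3615579 - √(3529/21)/2 = 1/3615579 - √74109/21/2 = 1/3615579 - √74109/42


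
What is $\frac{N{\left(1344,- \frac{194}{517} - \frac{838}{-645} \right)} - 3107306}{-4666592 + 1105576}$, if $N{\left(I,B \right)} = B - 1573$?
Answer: $\frac{1036702027619}{1187474200440} \approx 0.87303$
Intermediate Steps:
$N{\left(I,B \right)} = -1573 + B$
$\frac{N{\left(1344,- \frac{194}{517} - \frac{838}{-645} \right)} - 3107306}{-4666592 + 1105576} = \frac{\left(-1573 - \left(- \frac{838}{645} + \frac{194}{517}\right)\right) - 3107306}{-4666592 + 1105576} = \frac{\left(-1573 - - \frac{308116}{333465}\right) - 3107306}{-3561016} = \left(\left(-1573 + \left(- \frac{194}{517} + \frac{838}{645}\right)\right) - 3107306\right) \left(- \frac{1}{3561016}\right) = \left(\left(-1573 + \frac{308116}{333465}\right) - 3107306\right) \left(- \frac{1}{3561016}\right) = \left(- \frac{524232329}{333465} - 3107306\right) \left(- \frac{1}{3561016}\right) = \left(- \frac{1036702027619}{333465}\right) \left(- \frac{1}{3561016}\right) = \frac{1036702027619}{1187474200440}$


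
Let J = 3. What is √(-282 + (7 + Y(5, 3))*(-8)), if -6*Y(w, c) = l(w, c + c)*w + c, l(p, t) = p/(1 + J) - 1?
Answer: I*√2991/3 ≈ 18.23*I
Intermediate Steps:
l(p, t) = -1 + p/4 (l(p, t) = p/(1 + 3) - 1 = p/4 - 1 = -1 + p/4)
Y(w, c) = -c/6 - w*(-1 + w/4)/6 (Y(w, c) = -((-1 + w/4)*w + c)/6 = -(w*(-1 + w/4) + c)/6 = -(c + w*(-1 + w/4))/6 = -c/6 - w*(-1 + w/4)/6)
√(-282 + (7 + Y(5, 3))*(-8)) = √(-282 + (7 + (-⅙*3 - 1/24*5*(-4 + 5)))*(-8)) = √(-282 + (7 + (-½ - 1/24*5*1))*(-8)) = √(-282 + (7 + (-½ - 5/24))*(-8)) = √(-282 + (7 - 17/24)*(-8)) = √(-282 + (151/24)*(-8)) = √(-282 - 151/3) = √(-997/3) = I*√2991/3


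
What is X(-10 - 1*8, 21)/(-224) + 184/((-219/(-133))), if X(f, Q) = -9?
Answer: 5483699/49056 ≈ 111.78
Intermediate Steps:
X(-10 - 1*8, 21)/(-224) + 184/((-219/(-133))) = -9/(-224) + 184/((-219/(-133))) = -9*(-1/224) + 184/((-219*(-1/133))) = 9/224 + 184/(219/133) = 9/224 + 184*(133/219) = 9/224 + 24472/219 = 5483699/49056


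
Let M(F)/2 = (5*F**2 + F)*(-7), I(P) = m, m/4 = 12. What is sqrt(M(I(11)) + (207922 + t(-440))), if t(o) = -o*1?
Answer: sqrt(46410) ≈ 215.43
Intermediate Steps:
m = 48 (m = 4*12 = 48)
t(o) = -o
I(P) = 48
M(F) = -70*F**2 - 14*F (M(F) = 2*((5*F**2 + F)*(-7)) = 2*((F + 5*F**2)*(-7)) = 2*(-35*F**2 - 7*F) = -70*F**2 - 14*F)
sqrt(M(I(11)) + (207922 + t(-440))) = sqrt(-14*48*(1 + 5*48) + (207922 - 1*(-440))) = sqrt(-14*48*(1 + 240) + (207922 + 440)) = sqrt(-14*48*241 + 208362) = sqrt(-161952 + 208362) = sqrt(46410)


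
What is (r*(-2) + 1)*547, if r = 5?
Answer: -4923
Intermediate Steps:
(r*(-2) + 1)*547 = (5*(-2) + 1)*547 = (-10 + 1)*547 = -9*547 = -4923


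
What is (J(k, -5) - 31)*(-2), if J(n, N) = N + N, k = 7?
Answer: 82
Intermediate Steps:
J(n, N) = 2*N
(J(k, -5) - 31)*(-2) = (2*(-5) - 31)*(-2) = (-10 - 31)*(-2) = -41*(-2) = 82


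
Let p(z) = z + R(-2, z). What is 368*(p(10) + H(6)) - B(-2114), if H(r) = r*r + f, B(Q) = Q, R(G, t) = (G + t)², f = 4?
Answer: 44066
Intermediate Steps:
H(r) = 4 + r² (H(r) = r*r + 4 = r² + 4 = 4 + r²)
p(z) = z + (-2 + z)²
368*(p(10) + H(6)) - B(-2114) = 368*((10 + (-2 + 10)²) + (4 + 6²)) - 1*(-2114) = 368*((10 + 8²) + (4 + 36)) + 2114 = 368*((10 + 64) + 40) + 2114 = 368*(74 + 40) + 2114 = 368*114 + 2114 = 41952 + 2114 = 44066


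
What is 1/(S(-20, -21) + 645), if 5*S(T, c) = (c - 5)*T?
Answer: 1/749 ≈ 0.0013351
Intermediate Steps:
S(T, c) = T*(-5 + c)/5 (S(T, c) = ((c - 5)*T)/5 = ((-5 + c)*T)/5 = (T*(-5 + c))/5 = T*(-5 + c)/5)
1/(S(-20, -21) + 645) = 1/((⅕)*(-20)*(-5 - 21) + 645) = 1/((⅕)*(-20)*(-26) + 645) = 1/(104 + 645) = 1/749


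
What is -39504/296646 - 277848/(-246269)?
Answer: 12115647872/12175785629 ≈ 0.99506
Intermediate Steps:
-39504/296646 - 277848/(-246269) = -39504*1/296646 - 277848*(-1/246269) = -6584/49441 + 277848/246269 = 12115647872/12175785629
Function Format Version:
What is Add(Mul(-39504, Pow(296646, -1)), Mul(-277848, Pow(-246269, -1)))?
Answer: Rational(12115647872, 12175785629) ≈ 0.99506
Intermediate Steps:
Add(Mul(-39504, Pow(296646, -1)), Mul(-277848, Pow(-246269, -1))) = Add(Mul(-39504, Rational(1, 296646)), Mul(-277848, Rational(-1, 246269))) = Add(Rational(-6584, 49441), Rational(277848, 246269)) = Rational(12115647872, 12175785629)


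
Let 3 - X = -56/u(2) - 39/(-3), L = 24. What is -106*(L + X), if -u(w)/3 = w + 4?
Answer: -10388/9 ≈ -1154.2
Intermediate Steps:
u(w) = -12 - 3*w (u(w) = -3*(w + 4) = -3*(4 + w) = -12 - 3*w)
X = -118/9 (X = 3 - (-56/(-12 - 3*2) - 39/(-3)) = 3 - (-56/(-12 - 6) - 39*(-⅓)) = 3 - (-56/(-18) + 13) = 3 - (-56*(-1/18) + 13) = 3 - (28/9 + 13) = 3 - 1*145/9 = 3 - 145/9 = -118/9 ≈ -13.111)
-106*(L + X) = -106*(24 - 118/9) = -106*98/9 = -10388/9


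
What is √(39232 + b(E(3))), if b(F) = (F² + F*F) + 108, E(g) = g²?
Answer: √39502 ≈ 198.75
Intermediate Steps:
b(F) = 108 + 2*F² (b(F) = (F² + F²) + 108 = 2*F² + 108 = 108 + 2*F²)
√(39232 + b(E(3))) = √(39232 + (108 + 2*(3²)²)) = √(39232 + (108 + 2*9²)) = √(39232 + (108 + 2*81)) = √(39232 + (108 + 162)) = √(39232 + 270) = √39502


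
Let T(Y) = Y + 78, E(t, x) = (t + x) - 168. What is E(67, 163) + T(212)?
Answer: 352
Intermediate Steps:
E(t, x) = -168 + t + x
T(Y) = 78 + Y
E(67, 163) + T(212) = (-168 + 67 + 163) + (78 + 212) = 62 + 290 = 352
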